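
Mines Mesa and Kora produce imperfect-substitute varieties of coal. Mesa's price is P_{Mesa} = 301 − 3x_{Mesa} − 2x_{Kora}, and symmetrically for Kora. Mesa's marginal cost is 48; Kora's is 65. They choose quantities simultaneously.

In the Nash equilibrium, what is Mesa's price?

146.0625

Mine Mesa's profit: π = x_{Mesa}(301 − 3x_{Mesa} − 2x_{Kora}) − 48x_{Mesa}.
∂π/∂x_{Mesa} = 253 − 6x_{Mesa} − 2x_{Kora} = 0 ⇒ x_{Mesa} = 253/6 − (1/3)x_{Kora}.
Similarly x_{Kora} = 118/3 − (1/3)x_{Mesa}.
Plugging x_{Kora} into Mesa's best response: x_{Mesa} = 253/6 − (1/3)(118/3 − (1/3)x_{Mesa}) ⇒ (8/9)x_{Mesa} = 523/18, so x_{Mesa} = 32.6875.
Then x_{Kora} = 118/3 − (1/3)·32.6875 = 28.4375.
P_{Mesa} = 301 − 3·32.6875 − 2·28.4375 = 146.0625.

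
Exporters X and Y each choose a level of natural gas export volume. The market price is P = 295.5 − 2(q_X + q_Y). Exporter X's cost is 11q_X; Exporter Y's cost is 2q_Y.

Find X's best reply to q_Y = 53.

Exporter X's profit: π = q_X(295.5 − 2(q_X + q_Y)) − 11q_X.
∂π/∂q_X = 284.5 − 4q_X − 2q_Y = 0, so q_X = 71.125 − 0.5q_Y.
At q_Y = 53: q_X = 71.125 − 0.5·53 = 44.625.

44.625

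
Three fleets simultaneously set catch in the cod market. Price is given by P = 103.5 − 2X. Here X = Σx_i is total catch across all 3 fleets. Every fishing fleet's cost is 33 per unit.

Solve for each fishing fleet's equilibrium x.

A representative fishing fleet's profit is π_i = x_i(103.5 − 2X) − 33x_i, with X = x_i + Σ_{j≠i} x_j.
First-order condition: 70.5 − 4x_i − 2Σ_{j≠i} x_j = 0.
With identical fishing fleets, set every x_j = x: then 70.5 − 4x − 4x = 0, i.e. x = 70.5/8 = 8.8125.

8.8125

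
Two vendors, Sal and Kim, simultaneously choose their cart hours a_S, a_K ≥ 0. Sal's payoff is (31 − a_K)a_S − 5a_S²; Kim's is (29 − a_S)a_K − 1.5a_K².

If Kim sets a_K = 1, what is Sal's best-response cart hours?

Expanding Sal's payoff: 31a_S − a_Ka_S − 5a_S².
∂π/∂a_S = 31 − a_K − 10a_S = 0, so a_S = 3.1 − 0.1a_K.
At a_K = 1: a_S = 3.1 − 0.1·1 = 3.

3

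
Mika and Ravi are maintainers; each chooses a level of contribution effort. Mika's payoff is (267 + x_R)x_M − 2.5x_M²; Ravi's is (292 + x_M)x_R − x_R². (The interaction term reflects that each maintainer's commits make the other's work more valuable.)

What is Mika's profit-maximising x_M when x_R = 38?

61

Expanding Mika's payoff: 267x_M + x_Rx_M − 2.5x_M².
∂π/∂x_M = 267 + x_R − 5x_M = 0, so x_M = 53.4 + 0.2x_R.
At x_R = 38: x_M = 53.4 + 0.2·38 = 61.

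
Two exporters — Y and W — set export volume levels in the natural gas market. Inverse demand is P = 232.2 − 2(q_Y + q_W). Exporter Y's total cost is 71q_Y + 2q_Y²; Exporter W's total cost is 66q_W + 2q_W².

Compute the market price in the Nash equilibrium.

166.72

Exporter Y's profit: π = q_Y(232.2 − 2(q_Y + q_W)) − 71q_Y − 2q_Y².
∂π/∂q_Y = 161.2 − 8q_Y − 2q_W = 0, so q_Y = 20.15 − 0.25q_W.
By the same steps for W: q_W = 20.775 − 0.25q_Y.
Plugging q_W into Y's best response: q_Y = 20.15 − 0.25(20.775 − 0.25q_Y) ⇒ 0.9375q_Y = 2393/160, so q_Y = 2393/150.
Then q_W = 20.775 − 0.25·(2393/150) = 1259/75.
Equilibrium price: P = 232.2 − 2·32.74 = 166.72.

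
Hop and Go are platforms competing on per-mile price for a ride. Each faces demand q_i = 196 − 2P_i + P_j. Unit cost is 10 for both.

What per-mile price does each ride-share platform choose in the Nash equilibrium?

72

Hop's profit: π = (P_{Hop} − 10)(196 − 2P_{Hop} + P_{Go}).
∂π/∂P_{Hop} = 216 − 4P_{Hop} + P_{Go} = 0 ⇒ P_{Hop} = 54 + 0.25P_{Go}.
The game is symmetric, so in equilibrium P_{Go} = P_{Hop}: the reaction function gives 0.75P_{Hop} = 54, hence P_{Hop} = 72.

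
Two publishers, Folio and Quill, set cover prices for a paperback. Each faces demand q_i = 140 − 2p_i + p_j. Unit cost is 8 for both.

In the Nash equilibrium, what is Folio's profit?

Folio's profit: π = (p_{Folio} − 8)(140 − 2p_{Folio} + p_{Quill}).
∂π/∂p_{Folio} = 156 − 4p_{Folio} + p_{Quill} = 0 ⇒ p_{Folio} = 39 + 0.25p_{Quill}.
Setting p_{Folio} = p_{Quill} in the reaction function: p_{Folio} = 39 + 0.25p_{Folio}, so p_{Folio} = 39 / 0.75 = 52.
q_{Folio} = 140 − 2·52 + 52 = 88.
Profit = (52 − 8)·88 = 3872.

3872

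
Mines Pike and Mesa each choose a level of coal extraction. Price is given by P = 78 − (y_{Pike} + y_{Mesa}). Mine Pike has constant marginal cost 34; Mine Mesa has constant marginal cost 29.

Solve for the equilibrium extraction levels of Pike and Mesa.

13, 18

Mine Pike's profit: π = y_{Pike}(78 − (y_{Pike} + y_{Mesa})) − 34y_{Pike}.
∂π/∂y_{Pike} = 44 − 2y_{Pike} − y_{Mesa} = 0, so y_{Pike} = 22 − 0.5y_{Mesa}.
By the same steps for Mesa: y_{Mesa} = 24.5 − 0.5y_{Pike}.
Solving the two reaction functions simultaneously: (1 − (−0.5)(−0.5))y_{Pike} = 22 − 0.5·24.5, so 0.75y_{Pike} = 9.75 and y_{Pike} = 13.
Then y_{Mesa} = 24.5 − 0.5·13 = 18.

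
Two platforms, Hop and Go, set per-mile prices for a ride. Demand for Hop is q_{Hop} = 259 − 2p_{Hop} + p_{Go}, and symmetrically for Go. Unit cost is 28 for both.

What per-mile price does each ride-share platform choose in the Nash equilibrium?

105

Hop's profit: π = (p_{Hop} − 28)(259 − 2p_{Hop} + p_{Go}).
∂π/∂p_{Hop} = 315 − 4p_{Hop} + p_{Go} = 0 ⇒ p_{Hop} = 78.75 + 0.25p_{Go}.
The game is symmetric, so in equilibrium p_{Go} = p_{Hop}: the reaction function gives 0.75p_{Hop} = 78.75, hence p_{Hop} = 105.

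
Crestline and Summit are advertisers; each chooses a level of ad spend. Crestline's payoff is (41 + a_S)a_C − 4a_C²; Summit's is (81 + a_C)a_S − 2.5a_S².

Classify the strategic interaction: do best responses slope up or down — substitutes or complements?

Expanding Crestline's payoff: 41a_C + a_Sa_C − 4a_C².
∂π/∂a_C = 41 + a_S − 8a_C = 0, so a_C = 5.125 + 0.125a_S.
The best-response slope da_C/da_S = 0.125 > 0: the reaction function is upward-sloping, so the choices are strategic complements.

strategic complements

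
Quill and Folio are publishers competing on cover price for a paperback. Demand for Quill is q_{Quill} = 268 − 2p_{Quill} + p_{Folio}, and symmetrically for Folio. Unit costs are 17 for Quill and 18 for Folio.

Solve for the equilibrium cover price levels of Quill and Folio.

100.8, 101.2

Quill's profit: π = (p_{Quill} − 17)(268 − 2p_{Quill} + p_{Folio}).
∂π/∂p_{Quill} = 302 − 4p_{Quill} + p_{Folio} = 0 ⇒ p_{Quill} = 75.5 + 0.25p_{Folio}.
Similarly p_{Folio} = 76 + 0.25p_{Quill}.
Plugging p_{Folio} into Quill's best response: p_{Quill} = 75.5 + 0.25(76 + 0.25p_{Quill}) ⇒ 0.9375p_{Quill} = 94.5, so p_{Quill} = 100.8.
Then p_{Folio} = 76 + 0.25·100.8 = 101.2.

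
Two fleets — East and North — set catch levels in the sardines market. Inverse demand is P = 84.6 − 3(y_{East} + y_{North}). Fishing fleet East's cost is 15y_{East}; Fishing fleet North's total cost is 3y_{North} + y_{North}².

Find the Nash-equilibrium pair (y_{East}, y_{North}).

Fishing fleet East's profit: π = y_{East}(84.6 − 3(y_{East} + y_{North})) − 15y_{East}.
∂π/∂y_{East} = 69.6 − 6y_{East} − 3y_{North} = 0, so y_{East} = 11.6 − 0.5y_{North}.
For North: ∂π/∂y_{North} = 81.6 − 8y_{North} − 3y_{East} = 0 ⇒ y_{North} = 10.2 − 0.375y_{East}.
Plugging y_{North} into East's best response: y_{East} = 11.6 − 0.5(10.2 − 0.375y_{East}) ⇒ 0.8125y_{East} = 6.5, so y_{East} = 8.
Then y_{North} = 10.2 − 0.375·8 = 7.2.

8, 7.2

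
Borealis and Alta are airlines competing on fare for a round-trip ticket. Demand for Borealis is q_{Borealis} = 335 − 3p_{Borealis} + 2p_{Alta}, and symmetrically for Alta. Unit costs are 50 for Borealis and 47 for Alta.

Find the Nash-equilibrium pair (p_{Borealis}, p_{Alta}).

120.6875, 119.5625

Borealis's profit: π = (p_{Borealis} − 50)(335 − 3p_{Borealis} + 2p_{Alta}).
∂π/∂p_{Borealis} = 485 − 6p_{Borealis} + 2p_{Alta} = 0 ⇒ p_{Borealis} = 485/6 + (1/3)p_{Alta}.
Similarly p_{Alta} = 238/3 + (1/3)p_{Borealis}.
Substituting the second reaction function into the first: p_{Borealis} = 485/6 + (1/3)(238/3 + (1/3)p_{Borealis}), which gives (8/9)p_{Borealis} = 1931/18 ⇒ p_{Borealis} = 120.6875.
Then p_{Alta} = 238/3 + (1/3)·120.6875 = 119.5625.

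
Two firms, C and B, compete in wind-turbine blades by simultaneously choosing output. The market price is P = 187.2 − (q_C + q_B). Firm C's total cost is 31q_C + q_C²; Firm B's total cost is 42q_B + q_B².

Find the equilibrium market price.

126.92

Firm C's profit: π = q_C(187.2 − (q_C + q_B)) − 31q_C − q_C².
∂π/∂q_C = 156.2 − 4q_C − q_B = 0, so q_C = 39.05 − 0.25q_B.
By the same steps for B: q_B = 36.3 − 0.25q_C.
Plugging q_B into C's best response: q_C = 39.05 − 0.25(36.3 − 0.25q_C) ⇒ 0.9375q_C = 29.975, so q_C = 2398/75.
Then q_B = 36.3 − 0.25·(2398/75) = 2123/75.
Equilibrium price: P = 187.2 − 60.28 = 126.92.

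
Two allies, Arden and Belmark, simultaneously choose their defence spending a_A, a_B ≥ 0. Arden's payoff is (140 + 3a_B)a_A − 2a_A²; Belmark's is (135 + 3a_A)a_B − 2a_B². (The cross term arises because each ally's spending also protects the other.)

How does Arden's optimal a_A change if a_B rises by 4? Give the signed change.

3

Expanding Arden's payoff: 140a_A + 3a_Ba_A − 2a_A².
∂π/∂a_A = 140 + 3a_B − 4a_A = 0, so a_A = 35 + 0.75a_B.
The reaction-function slope is 0.75, so a 4-unit rise in a_B moves a_A by 0.75 × 4 = 3. Arden's best response rises — the actions are strategic complements.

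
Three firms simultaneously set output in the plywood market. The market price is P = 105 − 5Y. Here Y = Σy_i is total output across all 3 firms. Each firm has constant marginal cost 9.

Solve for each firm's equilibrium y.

4.8

A representative firm's profit is π_i = y_i(105 − 5Y) − 9y_i, with Y = y_i + Σ_{j≠i} y_j.
First-order condition: 96 − 10y_i − 5Σ_{j≠i} y_j = 0.
Imposing symmetry (y_j = y for all j) turns Σ_{j≠i} y_j into 2y, so 96 = 20y and y = 4.8.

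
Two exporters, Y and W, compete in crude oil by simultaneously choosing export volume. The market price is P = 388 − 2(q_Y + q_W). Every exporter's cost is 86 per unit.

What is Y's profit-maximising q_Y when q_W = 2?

Exporter Y's profit: π = q_Y(388 − 2(q_Y + q_W)) − 86q_Y.
∂π/∂q_Y = 302 − 4q_Y − 2q_W = 0, so q_Y = 75.5 − 0.5q_W.
At q_W = 2: q_Y = 75.5 − 0.5·2 = 74.5.

74.5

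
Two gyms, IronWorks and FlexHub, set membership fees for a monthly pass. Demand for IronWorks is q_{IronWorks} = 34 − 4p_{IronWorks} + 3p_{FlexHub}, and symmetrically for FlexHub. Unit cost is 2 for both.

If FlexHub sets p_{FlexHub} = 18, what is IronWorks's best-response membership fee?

IronWorks's profit: π = (p_{IronWorks} − 2)(34 − 4p_{IronWorks} + 3p_{FlexHub}).
∂π/∂p_{IronWorks} = 42 − 8p_{IronWorks} + 3p_{FlexHub} = 0 ⇒ p_{IronWorks} = 5.25 + 0.375p_{FlexHub}.
At p_{FlexHub} = 18: p_{IronWorks} = 5.25 + 0.375·18 = 12.

12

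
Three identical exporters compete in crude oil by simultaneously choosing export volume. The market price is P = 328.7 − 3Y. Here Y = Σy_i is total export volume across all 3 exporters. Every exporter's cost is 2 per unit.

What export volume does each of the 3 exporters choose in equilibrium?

27.225

A representative exporter's profit is π_i = y_i(328.7 − 3Y) − 2y_i, with Y = y_i + Σ_{j≠i} y_j.
First-order condition: 326.7 − 6y_i − 3Σ_{j≠i} y_j = 0.
With identical exporters, set every y_j = y: then 326.7 − 6y − 6y = 0, i.e. y = 326.7/12 = 27.225.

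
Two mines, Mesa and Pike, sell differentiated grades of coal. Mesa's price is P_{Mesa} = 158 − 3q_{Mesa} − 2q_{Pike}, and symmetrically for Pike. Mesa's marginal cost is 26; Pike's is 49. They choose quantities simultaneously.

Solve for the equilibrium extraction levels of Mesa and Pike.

17.9375, 12.1875

Mine Mesa's profit: π = q_{Mesa}(158 − 3q_{Mesa} − 2q_{Pike}) − 26q_{Mesa}.
∂π/∂q_{Mesa} = 132 − 6q_{Mesa} − 2q_{Pike} = 0 ⇒ q_{Mesa} = 22 − (1/3)q_{Pike}.
Similarly q_{Pike} = 109/6 − (1/3)q_{Mesa}.
Solving the two reaction functions simultaneously: (1 − (−1/3)(−1/3))q_{Mesa} = 22 − (1/3)·(109/6), so (8/9)q_{Mesa} = 287/18 and q_{Mesa} = 17.9375.
Then q_{Pike} = 109/6 − (1/3)·17.9375 = 12.1875.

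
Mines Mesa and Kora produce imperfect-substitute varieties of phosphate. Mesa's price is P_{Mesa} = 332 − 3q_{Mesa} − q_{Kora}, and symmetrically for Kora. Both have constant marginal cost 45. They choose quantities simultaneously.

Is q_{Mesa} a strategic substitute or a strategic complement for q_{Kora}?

Mine Mesa's profit: π = q_{Mesa}(332 − 3q_{Mesa} − q_{Kora}) − 45q_{Mesa}.
∂π/∂q_{Mesa} = 287 − 6q_{Mesa} − q_{Kora} = 0 ⇒ q_{Mesa} = 287/6 − (1/6)q_{Kora}.
The best-response slope dq_{Mesa}/dq_{Kora} = −1/6 < 0: the reaction function is downward-sloping, so the choices are strategic substitutes.

strategic substitutes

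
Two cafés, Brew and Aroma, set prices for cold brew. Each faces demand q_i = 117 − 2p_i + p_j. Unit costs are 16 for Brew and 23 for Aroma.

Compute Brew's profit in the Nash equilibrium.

Brew's profit: π = (p_{Brew} − 16)(117 − 2p_{Brew} + p_{Aroma}).
∂π/∂p_{Brew} = 149 − 4p_{Brew} + p_{Aroma} = 0 ⇒ p_{Brew} = 37.25 + 0.25p_{Aroma}.
Similarly p_{Aroma} = 40.75 + 0.25p_{Brew}.
Plugging p_{Aroma} into Brew's best response: p_{Brew} = 37.25 + 0.25(40.75 + 0.25p_{Brew}) ⇒ 0.9375p_{Brew} = 47.4375, so p_{Brew} = 50.6.
Then p_{Aroma} = 40.75 + 0.25·50.6 = 53.4.
q_{Brew} = 117 − 2·50.6 + 53.4 = 69.2.
Profit = (50.6 − 16)·69.2 = 2394.32.

2394.32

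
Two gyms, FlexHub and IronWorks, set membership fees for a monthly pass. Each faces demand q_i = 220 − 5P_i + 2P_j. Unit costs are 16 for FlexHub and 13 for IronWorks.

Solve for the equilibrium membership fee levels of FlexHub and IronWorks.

FlexHub's profit: π = (P_{FlexHub} − 16)(220 − 5P_{FlexHub} + 2P_{IronWorks}).
∂π/∂P_{FlexHub} = 300 − 10P_{FlexHub} + 2P_{IronWorks} = 0 ⇒ P_{FlexHub} = 30 + 0.2P_{IronWorks}.
Similarly P_{IronWorks} = 28.5 + 0.2P_{FlexHub}.
Solving the two reaction functions simultaneously: (1 − (0.2)(0.2))P_{FlexHub} = 30 + 0.2·28.5, so 0.96P_{FlexHub} = 35.7 and P_{FlexHub} = 37.1875.
Then P_{IronWorks} = 28.5 + 0.2·37.1875 = 35.9375.

37.1875, 35.9375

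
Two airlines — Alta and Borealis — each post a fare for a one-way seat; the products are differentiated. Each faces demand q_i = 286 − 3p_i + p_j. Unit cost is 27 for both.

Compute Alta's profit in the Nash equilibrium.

6458.88

Alta's profit: π = (p_{Alta} − 27)(286 − 3p_{Alta} + p_{Borealis}).
∂π/∂p_{Alta} = 367 − 6p_{Alta} + p_{Borealis} = 0 ⇒ p_{Alta} = 367/6 + (1/6)p_{Borealis}.
The game is symmetric, so in equilibrium p_{Borealis} = p_{Alta}: the reaction function gives (5/6)p_{Alta} = 367/6, hence p_{Alta} = 73.4.
q_{Alta} = 286 − 3·73.4 + 73.4 = 139.2.
Profit = (73.4 − 27)·139.2 = 6458.88.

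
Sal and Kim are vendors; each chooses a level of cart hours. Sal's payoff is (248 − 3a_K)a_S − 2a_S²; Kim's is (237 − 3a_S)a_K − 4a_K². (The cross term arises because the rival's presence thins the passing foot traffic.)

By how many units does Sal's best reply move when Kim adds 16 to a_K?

Expanding Sal's payoff: 248a_S − 3a_Ka_S − 2a_S².
∂π/∂a_S = 248 − 3a_K − 4a_S = 0, so a_S = 62 − 0.75a_K.
The reaction-function slope is −0.75, so a 16-unit rise in a_K moves a_S by −0.75 × 16 = −12. Sal's best response falls — the actions are strategic substitutes.

-12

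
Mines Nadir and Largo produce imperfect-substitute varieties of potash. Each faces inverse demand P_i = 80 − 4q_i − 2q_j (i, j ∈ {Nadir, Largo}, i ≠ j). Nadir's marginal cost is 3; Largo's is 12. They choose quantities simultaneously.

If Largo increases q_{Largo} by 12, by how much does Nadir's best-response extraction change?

-3

Mine Nadir's profit: π = q_{Nadir}(80 − 4q_{Nadir} − 2q_{Largo}) − 3q_{Nadir}.
∂π/∂q_{Nadir} = 77 − 8q_{Nadir} − 2q_{Largo} = 0 ⇒ q_{Nadir} = 9.625 − 0.25q_{Largo}.
The reaction-function slope is −0.25, so a 12-unit rise in q_{Largo} moves q_{Nadir} by −0.25 × 12 = −3. Nadir's best response falls — the actions are strategic substitutes.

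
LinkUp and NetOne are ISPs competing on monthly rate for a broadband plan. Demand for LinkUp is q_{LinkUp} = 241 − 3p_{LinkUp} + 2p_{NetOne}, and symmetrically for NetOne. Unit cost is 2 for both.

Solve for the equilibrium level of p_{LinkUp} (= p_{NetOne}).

61.75

LinkUp's profit: π = (p_{LinkUp} − 2)(241 − 3p_{LinkUp} + 2p_{NetOne}).
∂π/∂p_{LinkUp} = 247 − 6p_{LinkUp} + 2p_{NetOne} = 0 ⇒ p_{LinkUp} = 247/6 + (1/3)p_{NetOne}.
The game is symmetric, so in equilibrium p_{NetOne} = p_{LinkUp}: the reaction function gives (2/3)p_{LinkUp} = 247/6, hence p_{LinkUp} = 61.75.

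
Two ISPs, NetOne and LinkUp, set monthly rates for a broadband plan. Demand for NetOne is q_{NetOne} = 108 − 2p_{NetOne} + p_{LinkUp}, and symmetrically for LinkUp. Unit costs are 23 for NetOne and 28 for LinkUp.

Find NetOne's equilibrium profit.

1682

NetOne's profit: π = (p_{NetOne} − 23)(108 − 2p_{NetOne} + p_{LinkUp}).
∂π/∂p_{NetOne} = 154 − 4p_{NetOne} + p_{LinkUp} = 0 ⇒ p_{NetOne} = 38.5 + 0.25p_{LinkUp}.
Similarly p_{LinkUp} = 41 + 0.25p_{NetOne}.
Substituting the second reaction function into the first: p_{NetOne} = 38.5 + 0.25(41 + 0.25p_{NetOne}), which gives 0.9375p_{NetOne} = 48.75 ⇒ p_{NetOne} = 52.
Then p_{LinkUp} = 41 + 0.25·52 = 54.
q_{NetOne} = 108 − 2·52 + 54 = 58.
Profit = (52 − 23)·58 = 1682.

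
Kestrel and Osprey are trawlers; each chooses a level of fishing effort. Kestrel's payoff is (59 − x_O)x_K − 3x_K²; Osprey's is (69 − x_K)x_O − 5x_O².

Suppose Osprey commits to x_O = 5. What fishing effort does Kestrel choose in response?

Expanding Kestrel's payoff: 59x_K − x_Ox_K − 3x_K².
∂π/∂x_K = 59 − x_O − 6x_K = 0, so x_K = 59/6 − (1/6)x_O.
At x_O = 5: x_K = 59/6 − (1/6)·5 = 9.

9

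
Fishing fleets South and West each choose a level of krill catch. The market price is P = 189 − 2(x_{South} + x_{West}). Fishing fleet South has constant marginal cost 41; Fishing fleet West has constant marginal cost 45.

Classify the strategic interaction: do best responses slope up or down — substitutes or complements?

strategic substitutes

Fishing fleet South's profit: π = x_{South}(189 − 2(x_{South} + x_{West})) − 41x_{South}.
∂π/∂x_{South} = 148 − 4x_{South} − 2x_{West} = 0, so x_{South} = 37 − 0.5x_{West}.
The best-response slope dx_{South}/dx_{West} = −0.5 < 0: the reaction function is downward-sloping, so the choices are strategic substitutes.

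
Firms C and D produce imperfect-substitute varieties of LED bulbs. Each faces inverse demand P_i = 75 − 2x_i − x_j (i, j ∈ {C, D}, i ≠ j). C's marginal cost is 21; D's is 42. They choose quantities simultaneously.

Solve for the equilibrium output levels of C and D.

Firm C's profit: π = x_C(75 − 2x_C − x_D) − 21x_C.
∂π/∂x_C = 54 − 4x_C − x_D = 0 ⇒ x_C = 13.5 − 0.25x_D.
Similarly x_D = 8.25 − 0.25x_C.
Solving the two reaction functions simultaneously: (1 − (−0.25)(−0.25))x_C = 13.5 − 0.25·8.25, so 0.9375x_C = 11.4375 and x_C = 12.2.
Then x_D = 8.25 − 0.25·12.2 = 5.2.

12.2, 5.2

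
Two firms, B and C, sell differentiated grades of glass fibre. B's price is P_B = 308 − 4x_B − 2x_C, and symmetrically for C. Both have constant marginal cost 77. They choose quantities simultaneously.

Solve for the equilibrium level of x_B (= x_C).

Firm B's profit: π = x_B(308 − 4x_B − 2x_C) − 77x_B.
∂π/∂x_B = 231 − 8x_B − 2x_C = 0 ⇒ x_B = 28.875 − 0.25x_C.
Setting x_B = x_C in the reaction function: x_B = 28.875 − 0.25x_B, so x_B = 28.875 / 1.25 = 23.1.

23.1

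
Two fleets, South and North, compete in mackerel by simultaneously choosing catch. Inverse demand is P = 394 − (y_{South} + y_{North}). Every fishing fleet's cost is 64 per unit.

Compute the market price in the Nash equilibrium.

174

Fishing fleet South's profit: π = y_{South}(394 − (y_{South} + y_{North})) − 64y_{South}.
∂π/∂y_{South} = 330 − 2y_{South} − y_{North} = 0, so y_{South} = 165 − 0.5y_{North}.
By symmetry y_{North} = y_{South}; substituting into the reaction function, 1.5y_{South} = 165 and y_{South} = 110.
Equilibrium price: P = 394 − 220 = 174.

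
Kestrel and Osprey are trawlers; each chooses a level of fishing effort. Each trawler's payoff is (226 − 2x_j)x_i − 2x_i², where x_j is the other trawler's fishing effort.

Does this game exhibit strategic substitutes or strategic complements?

strategic substitutes

Kestrel's payoff is (226 − 2x_O)x_K − 2x_K².
∂π/∂x_K = 226 − 2x_O − 4x_K = 0, so x_K = 56.5 − 0.5x_O.
The best-response slope dx_K/dx_O = −0.5 < 0: the reaction function is downward-sloping, so the choices are strategic substitutes.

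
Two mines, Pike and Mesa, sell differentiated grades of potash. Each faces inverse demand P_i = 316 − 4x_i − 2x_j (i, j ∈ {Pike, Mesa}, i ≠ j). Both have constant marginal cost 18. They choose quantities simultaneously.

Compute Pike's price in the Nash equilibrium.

137.2

Mine Pike's profit: π = x_{Pike}(316 − 4x_{Pike} − 2x_{Mesa}) − 18x_{Pike}.
∂π/∂x_{Pike} = 298 − 8x_{Pike} − 2x_{Mesa} = 0 ⇒ x_{Pike} = 37.25 − 0.25x_{Mesa}.
The game is symmetric, so in equilibrium x_{Mesa} = x_{Pike}: the reaction function gives 1.25x_{Pike} = 37.25, hence x_{Pike} = 29.8.
P_{Pike} = 316 − 4·29.8 − 2·29.8 = 137.2.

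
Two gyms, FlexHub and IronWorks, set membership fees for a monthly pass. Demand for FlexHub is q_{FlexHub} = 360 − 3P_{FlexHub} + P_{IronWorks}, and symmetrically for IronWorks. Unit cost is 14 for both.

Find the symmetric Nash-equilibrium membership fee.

FlexHub's profit: π = (P_{FlexHub} − 14)(360 − 3P_{FlexHub} + P_{IronWorks}).
∂π/∂P_{FlexHub} = 402 − 6P_{FlexHub} + P_{IronWorks} = 0 ⇒ P_{FlexHub} = 67 + (1/6)P_{IronWorks}.
The game is symmetric, so in equilibrium P_{IronWorks} = P_{FlexHub}: the reaction function gives (5/6)P_{FlexHub} = 67, hence P_{FlexHub} = 80.4.

80.4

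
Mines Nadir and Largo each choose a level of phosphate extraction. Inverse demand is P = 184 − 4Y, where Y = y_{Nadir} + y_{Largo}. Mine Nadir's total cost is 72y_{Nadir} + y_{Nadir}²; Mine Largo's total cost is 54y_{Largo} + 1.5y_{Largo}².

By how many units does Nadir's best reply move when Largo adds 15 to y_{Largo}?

Mine Nadir's profit: π = y_{Nadir}(184 − 4(y_{Nadir} + y_{Largo})) − 72y_{Nadir} − y_{Nadir}².
∂π/∂y_{Nadir} = 112 − 10y_{Nadir} − 4y_{Largo} = 0, so y_{Nadir} = 11.2 − 0.4y_{Largo}.
The reaction-function slope is −0.4, so a 15-unit rise in y_{Largo} moves y_{Nadir} by −0.4 × 15 = −6. Nadir's best response falls — the actions are strategic substitutes.

-6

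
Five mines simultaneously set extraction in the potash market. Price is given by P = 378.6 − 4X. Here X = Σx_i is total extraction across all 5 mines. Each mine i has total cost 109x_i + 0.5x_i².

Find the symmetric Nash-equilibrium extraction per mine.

10.784

A representative mine's profit is π_i = x_i(378.6 − 4X) − 109x_i − 0.5x_i², with X = x_i + Σ_{j≠i} x_j.
First-order condition: 269.6 − 9x_i − 4Σ_{j≠i} x_j = 0.
Imposing symmetry (x_j = x for all j) turns Σ_{j≠i} x_j into 4x, so 269.6 = 25x and x = 10.784.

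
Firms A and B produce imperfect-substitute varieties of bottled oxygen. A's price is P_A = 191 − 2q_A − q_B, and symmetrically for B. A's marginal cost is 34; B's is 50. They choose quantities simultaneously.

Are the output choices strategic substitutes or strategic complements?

Firm A's profit: π = q_A(191 − 2q_A − q_B) − 34q_A.
∂π/∂q_A = 157 − 4q_A − q_B = 0 ⇒ q_A = 39.25 − 0.25q_B.
The best-response slope dq_A/dq_B = −0.25 < 0: the reaction function is downward-sloping, so the choices are strategic substitutes.

strategic substitutes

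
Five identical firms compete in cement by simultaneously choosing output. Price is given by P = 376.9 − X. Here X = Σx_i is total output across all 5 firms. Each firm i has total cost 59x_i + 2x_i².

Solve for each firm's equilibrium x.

31.79

A representative firm's profit is π_i = x_i(376.9 − X) − 59x_i − 2x_i², with X = x_i + Σ_{j≠i} x_j.
First-order condition: 317.9 − 6x_i − Σ_{j≠i} x_j = 0.
With identical firms, set every x_j = x: then 317.9 − 6x − 4x = 0, i.e. x = 317.9/10 = 31.79.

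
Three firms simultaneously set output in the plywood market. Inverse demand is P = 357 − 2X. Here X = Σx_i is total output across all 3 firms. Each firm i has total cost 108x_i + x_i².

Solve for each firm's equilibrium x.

24.9

A representative firm's profit is π_i = x_i(357 − 2X) − 108x_i − x_i², with X = x_i + Σ_{j≠i} x_j.
First-order condition: 249 − 6x_i − 2Σ_{j≠i} x_j = 0.
In a symmetric equilibrium every firm chooses the same x, so Σ_{j≠i} x_j = 2x. The condition becomes 249 − 10x = 0, giving x = 249/10 = 24.9.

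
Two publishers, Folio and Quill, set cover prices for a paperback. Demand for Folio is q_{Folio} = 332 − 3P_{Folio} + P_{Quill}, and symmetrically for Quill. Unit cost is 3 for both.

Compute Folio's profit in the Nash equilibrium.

12753.12

Folio's profit: π = (P_{Folio} − 3)(332 − 3P_{Folio} + P_{Quill}).
∂π/∂P_{Folio} = 341 − 6P_{Folio} + P_{Quill} = 0 ⇒ P_{Folio} = 341/6 + (1/6)P_{Quill}.
Setting P_{Folio} = P_{Quill} in the reaction function: P_{Folio} = 341/6 + (1/6)P_{Folio}, so P_{Folio} = (341/6) / (5/6) = 68.2.
q_{Folio} = 332 − 3·68.2 + 68.2 = 195.6.
Profit = (68.2 − 3)·195.6 = 12753.12.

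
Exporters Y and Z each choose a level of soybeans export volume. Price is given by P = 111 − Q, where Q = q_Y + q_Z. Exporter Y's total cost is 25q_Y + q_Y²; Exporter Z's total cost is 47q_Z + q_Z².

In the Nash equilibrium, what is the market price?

Exporter Y's profit: π = q_Y(111 − (q_Y + q_Z)) − 25q_Y − q_Y².
∂π/∂q_Y = 86 − 4q_Y − q_Z = 0, so q_Y = 21.5 − 0.25q_Z.
By the same steps for Z: q_Z = 16 − 0.25q_Y.
Substituting the second reaction function into the first: q_Y = 21.5 − 0.25(16 − 0.25q_Y), which gives 0.9375q_Y = 17.5 ⇒ q_Y = 56/3.
Then q_Z = 16 − 0.25·(56/3) = 34/3.
Equilibrium price: P = 111 − 30 = 81.

81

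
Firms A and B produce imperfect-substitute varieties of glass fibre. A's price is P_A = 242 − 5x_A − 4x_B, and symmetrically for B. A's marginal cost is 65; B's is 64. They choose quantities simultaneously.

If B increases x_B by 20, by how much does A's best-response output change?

Firm A's profit: π = x_A(242 − 5x_A − 4x_B) − 65x_A.
∂π/∂x_A = 177 − 10x_A − 4x_B = 0 ⇒ x_A = 17.7 − 0.4x_B.
The reaction-function slope is −0.4, so a 20-unit rise in x_B moves x_A by −0.4 × 20 = −8. A's best response falls — the actions are strategic substitutes.

-8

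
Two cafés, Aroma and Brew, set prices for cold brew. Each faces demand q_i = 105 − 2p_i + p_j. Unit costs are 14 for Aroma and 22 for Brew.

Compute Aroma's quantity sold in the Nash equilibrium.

62.8

Aroma's profit: π = (p_{Aroma} − 14)(105 − 2p_{Aroma} + p_{Brew}).
∂π/∂p_{Aroma} = 133 − 4p_{Aroma} + p_{Brew} = 0 ⇒ p_{Aroma} = 33.25 + 0.25p_{Brew}.
Similarly p_{Brew} = 37.25 + 0.25p_{Aroma}.
Plugging p_{Brew} into Aroma's best response: p_{Aroma} = 33.25 + 0.25(37.25 + 0.25p_{Aroma}) ⇒ 0.9375p_{Aroma} = 42.5625, so p_{Aroma} = 45.4.
Then p_{Brew} = 37.25 + 0.25·45.4 = 48.6.
q_{Aroma} = 105 − 2·45.4 + 48.6 = 62.8.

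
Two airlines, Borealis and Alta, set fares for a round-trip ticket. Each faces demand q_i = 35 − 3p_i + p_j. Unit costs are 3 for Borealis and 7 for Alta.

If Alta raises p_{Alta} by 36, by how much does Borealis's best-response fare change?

6

Borealis's profit: π = (p_{Borealis} − 3)(35 − 3p_{Borealis} + p_{Alta}).
∂π/∂p_{Borealis} = 44 − 6p_{Borealis} + p_{Alta} = 0 ⇒ p_{Borealis} = 22/3 + (1/6)p_{Alta}.
The reaction-function slope is 1/6, so a 36-unit rise in p_{Alta} moves p_{Borealis} by 1/6 × 36 = 6. Borealis's best response rises — the actions are strategic complements.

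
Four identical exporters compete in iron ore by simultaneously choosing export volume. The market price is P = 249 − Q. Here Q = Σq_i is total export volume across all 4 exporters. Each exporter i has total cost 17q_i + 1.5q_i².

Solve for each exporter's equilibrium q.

29

A representative exporter's profit is π_i = q_i(249 − Q) − 17q_i − 1.5q_i², with Q = q_i + Σ_{j≠i} q_j.
First-order condition: 232 − 5q_i − Σ_{j≠i} q_j = 0.
In a symmetric equilibrium every exporter chooses the same q, so Σ_{j≠i} q_j = 3q. The condition becomes 232 − 8q = 0, giving q = 232/8 = 29.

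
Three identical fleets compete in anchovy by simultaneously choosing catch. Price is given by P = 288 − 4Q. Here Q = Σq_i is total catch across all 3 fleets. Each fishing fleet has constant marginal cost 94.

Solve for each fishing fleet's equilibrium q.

12.125

A representative fishing fleet's profit is π_i = q_i(288 − 4Q) − 94q_i, with Q = q_i + Σ_{j≠i} q_j.
First-order condition: 194 − 8q_i − 4Σ_{j≠i} q_j = 0.
Imposing symmetry (q_j = q for all j) turns Σ_{j≠i} q_j into 2q, so 194 = 16q and q = 12.125.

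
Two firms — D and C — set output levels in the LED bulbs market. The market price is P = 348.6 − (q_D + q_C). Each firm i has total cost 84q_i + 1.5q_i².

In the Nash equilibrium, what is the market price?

260.4

Firm D's profit: π = q_D(348.6 − (q_D + q_C)) − 84q_D − 1.5q_D².
∂π/∂q_D = 264.6 − 5q_D − q_C = 0, so q_D = 52.92 − 0.2q_C.
By symmetry q_C = q_D; substituting into the reaction function, 1.2q_D = 52.92 and q_D = 44.1.
Equilibrium price: P = 348.6 − 88.2 = 260.4.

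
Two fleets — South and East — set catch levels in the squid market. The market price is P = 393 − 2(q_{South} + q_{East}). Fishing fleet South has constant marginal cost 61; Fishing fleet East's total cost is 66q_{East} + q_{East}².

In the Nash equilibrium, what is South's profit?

8951.22

Fishing fleet South's profit: π = q_{South}(393 − 2(q_{South} + q_{East})) − 61q_{South}.
∂π/∂q_{South} = 332 − 4q_{South} − 2q_{East} = 0, so q_{South} = 83 − 0.5q_{East}.
For East: ∂π/∂q_{East} = 327 − 6q_{East} − 2q_{South} = 0 ⇒ q_{East} = 54.5 − (1/3)q_{South}.
Solving the two reaction functions simultaneously: (1 − (−0.5)(−1/3))q_{South} = 83 − 0.5·54.5, so (5/6)q_{South} = 55.75 and q_{South} = 66.9.
Then q_{East} = 54.5 − (1/3)·66.9 = 32.2.
Price P = 393 − 2·99.1 = 194.8.
South's profit: (194.8 − 61)·66.9 = 8951.22.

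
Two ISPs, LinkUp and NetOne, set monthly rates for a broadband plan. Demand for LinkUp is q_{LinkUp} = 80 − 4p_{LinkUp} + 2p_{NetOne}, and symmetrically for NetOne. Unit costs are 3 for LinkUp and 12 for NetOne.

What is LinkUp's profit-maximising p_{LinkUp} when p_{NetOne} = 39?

21.25

LinkUp's profit: π = (p_{LinkUp} − 3)(80 − 4p_{LinkUp} + 2p_{NetOne}).
∂π/∂p_{LinkUp} = 92 − 8p_{LinkUp} + 2p_{NetOne} = 0 ⇒ p_{LinkUp} = 11.5 + 0.25p_{NetOne}.
At p_{NetOne} = 39: p_{LinkUp} = 11.5 + 0.25·39 = 21.25.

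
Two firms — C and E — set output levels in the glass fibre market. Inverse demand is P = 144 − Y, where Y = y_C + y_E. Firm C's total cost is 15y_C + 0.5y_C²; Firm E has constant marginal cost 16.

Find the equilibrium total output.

Firm C's profit: π = y_C(144 − (y_C + y_E)) − 15y_C − 0.5y_C².
∂π/∂y_C = 129 − 3y_C − y_E = 0, so y_C = 43 − (1/3)y_E.
For E: ∂π/∂y_E = 128 − 2y_E − y_C = 0 ⇒ y_E = 64 − 0.5y_C.
Solving the two reaction functions simultaneously: (1 − (−1/3)(−0.5))y_C = 43 − (1/3)·64, so (5/6)y_C = 65/3 and y_C = 26.
Then y_E = 64 − 0.5·26 = 51.
Total output: 26 + 51 = 77.

77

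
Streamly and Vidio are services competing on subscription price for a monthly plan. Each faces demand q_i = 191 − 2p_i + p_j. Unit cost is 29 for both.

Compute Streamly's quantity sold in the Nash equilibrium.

108

Streamly's profit: π = (p_{Streamly} − 29)(191 − 2p_{Streamly} + p_{Vidio}).
∂π/∂p_{Streamly} = 249 − 4p_{Streamly} + p_{Vidio} = 0 ⇒ p_{Streamly} = 62.25 + 0.25p_{Vidio}.
Setting p_{Streamly} = p_{Vidio} in the reaction function: p_{Streamly} = 62.25 + 0.25p_{Streamly}, so p_{Streamly} = 62.25 / 0.75 = 83.
q_{Streamly} = 191 − 2·83 + 83 = 108.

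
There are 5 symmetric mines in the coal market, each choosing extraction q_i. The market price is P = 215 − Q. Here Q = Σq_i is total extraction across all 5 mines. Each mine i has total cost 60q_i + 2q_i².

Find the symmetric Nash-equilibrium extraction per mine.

15.5

A representative mine's profit is π_i = q_i(215 − Q) − 60q_i − 2q_i², with Q = q_i + Σ_{j≠i} q_j.
First-order condition: 155 − 6q_i − Σ_{j≠i} q_j = 0.
With identical mines, set every q_j = q: then 155 − 6q − 4q = 0, i.e. q = 155/10 = 15.5.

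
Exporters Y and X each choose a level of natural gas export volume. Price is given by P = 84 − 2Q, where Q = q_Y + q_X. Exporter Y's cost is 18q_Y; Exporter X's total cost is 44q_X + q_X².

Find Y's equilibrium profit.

499.28

Exporter Y's profit: π = q_Y(84 − 2(q_Y + q_X)) − 18q_Y.
∂π/∂q_Y = 66 − 4q_Y − 2q_X = 0, so q_Y = 16.5 − 0.5q_X.
For X: ∂π/∂q_X = 40 − 6q_X − 2q_Y = 0 ⇒ q_X = 20/3 − (1/3)q_Y.
Plugging q_X into Y's best response: q_Y = 16.5 − 0.5(20/3 − (1/3)q_Y) ⇒ (5/6)q_Y = 79/6, so q_Y = 15.8.
Then q_X = 20/3 − (1/3)·15.8 = 1.4.
Price P = 84 − 2·17.2 = 49.6.
Y's profit: (49.6 − 18)·15.8 = 499.28.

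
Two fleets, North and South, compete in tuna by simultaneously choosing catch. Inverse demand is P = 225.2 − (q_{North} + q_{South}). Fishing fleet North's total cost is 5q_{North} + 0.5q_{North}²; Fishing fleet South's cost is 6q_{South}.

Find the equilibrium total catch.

Fishing fleet North's profit: π = q_{North}(225.2 − (q_{North} + q_{South})) − 5q_{North} − 0.5q_{North}².
∂π/∂q_{North} = 220.2 − 3q_{North} − q_{South} = 0, so q_{North} = 73.4 − (1/3)q_{South}.
For South: ∂π/∂q_{South} = 219.2 − 2q_{South} − q_{North} = 0 ⇒ q_{South} = 109.6 − 0.5q_{North}.
Plugging q_{South} into North's best response: q_{North} = 73.4 − (1/3)(109.6 − 0.5q_{North}) ⇒ (5/6)q_{North} = 553/15, so q_{North} = 44.24.
Then q_{South} = 109.6 − 0.5·44.24 = 87.48.
Total catch: 44.24 + 87.48 = 131.72.

131.72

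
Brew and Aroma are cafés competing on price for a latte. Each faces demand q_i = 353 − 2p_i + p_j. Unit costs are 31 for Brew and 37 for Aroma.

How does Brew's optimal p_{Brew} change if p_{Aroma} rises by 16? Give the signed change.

Brew's profit: π = (p_{Brew} − 31)(353 − 2p_{Brew} + p_{Aroma}).
∂π/∂p_{Brew} = 415 − 4p_{Brew} + p_{Aroma} = 0 ⇒ p_{Brew} = 103.75 + 0.25p_{Aroma}.
The reaction-function slope is 0.25, so a 16-unit rise in p_{Aroma} moves p_{Brew} by 0.25 × 16 = 4. Brew's best response rises — the actions are strategic complements.

4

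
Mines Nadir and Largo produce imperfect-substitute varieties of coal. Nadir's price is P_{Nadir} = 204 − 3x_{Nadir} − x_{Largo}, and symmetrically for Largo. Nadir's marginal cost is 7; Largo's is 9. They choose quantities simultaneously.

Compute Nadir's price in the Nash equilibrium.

91.6

Mine Nadir's profit: π = x_{Nadir}(204 − 3x_{Nadir} − x_{Largo}) − 7x_{Nadir}.
∂π/∂x_{Nadir} = 197 − 6x_{Nadir} − x_{Largo} = 0 ⇒ x_{Nadir} = 197/6 − (1/6)x_{Largo}.
Similarly x_{Largo} = 32.5 − (1/6)x_{Nadir}.
Substituting the second reaction function into the first: x_{Nadir} = 197/6 − (1/6)(32.5 − (1/6)x_{Nadir}), which gives (35/36)x_{Nadir} = 329/12 ⇒ x_{Nadir} = 28.2.
Then x_{Largo} = 32.5 − (1/6)·28.2 = 27.8.
P_{Nadir} = 204 − 3·28.2 − 27.8 = 91.6.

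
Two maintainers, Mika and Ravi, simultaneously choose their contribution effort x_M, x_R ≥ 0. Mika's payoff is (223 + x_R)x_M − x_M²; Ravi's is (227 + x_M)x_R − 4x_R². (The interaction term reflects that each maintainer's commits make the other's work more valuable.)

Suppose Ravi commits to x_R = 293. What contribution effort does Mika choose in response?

258

Expanding Mika's payoff: 223x_M + x_Rx_M − x_M².
∂π/∂x_M = 223 + x_R − 2x_M = 0, so x_M = 111.5 + 0.5x_R.
At x_R = 293: x_M = 111.5 + 0.5·293 = 258.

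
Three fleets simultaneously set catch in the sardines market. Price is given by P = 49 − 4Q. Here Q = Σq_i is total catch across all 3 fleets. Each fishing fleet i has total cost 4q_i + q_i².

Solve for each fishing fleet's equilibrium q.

2.5

A representative fishing fleet's profit is π_i = q_i(49 − 4Q) − 4q_i − q_i², with Q = q_i + Σ_{j≠i} q_j.
First-order condition: 45 − 10q_i − 4Σ_{j≠i} q_j = 0.
Imposing symmetry (q_j = q for all j) turns Σ_{j≠i} q_j into 2q, so 45 = 18q and q = 2.5.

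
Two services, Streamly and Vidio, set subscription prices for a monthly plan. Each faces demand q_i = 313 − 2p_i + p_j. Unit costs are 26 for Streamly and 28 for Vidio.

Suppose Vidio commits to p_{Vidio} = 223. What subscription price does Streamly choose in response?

Streamly's profit: π = (p_{Streamly} − 26)(313 − 2p_{Streamly} + p_{Vidio}).
∂π/∂p_{Streamly} = 365 − 4p_{Streamly} + p_{Vidio} = 0 ⇒ p_{Streamly} = 91.25 + 0.25p_{Vidio}.
At p_{Vidio} = 223: p_{Streamly} = 91.25 + 0.25·223 = 147.

147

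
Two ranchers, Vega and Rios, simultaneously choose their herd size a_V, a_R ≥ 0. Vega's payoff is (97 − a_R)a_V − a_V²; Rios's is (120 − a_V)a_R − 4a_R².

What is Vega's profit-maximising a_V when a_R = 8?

44.5

Expanding Vega's payoff: 97a_V − a_Ra_V − a_V².
∂π/∂a_V = 97 − a_R − 2a_V = 0, so a_V = 48.5 − 0.5a_R.
At a_R = 8: a_V = 48.5 − 0.5·8 = 44.5.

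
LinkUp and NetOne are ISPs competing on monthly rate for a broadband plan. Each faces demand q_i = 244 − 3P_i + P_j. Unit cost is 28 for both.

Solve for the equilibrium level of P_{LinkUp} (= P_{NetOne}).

LinkUp's profit: π = (P_{LinkUp} − 28)(244 − 3P_{LinkUp} + P_{NetOne}).
∂π/∂P_{LinkUp} = 328 − 6P_{LinkUp} + P_{NetOne} = 0 ⇒ P_{LinkUp} = 164/3 + (1/6)P_{NetOne}.
By symmetry P_{NetOne} = P_{LinkUp}; substituting into the reaction function, (5/6)P_{LinkUp} = 164/3 and P_{LinkUp} = 65.6.

65.6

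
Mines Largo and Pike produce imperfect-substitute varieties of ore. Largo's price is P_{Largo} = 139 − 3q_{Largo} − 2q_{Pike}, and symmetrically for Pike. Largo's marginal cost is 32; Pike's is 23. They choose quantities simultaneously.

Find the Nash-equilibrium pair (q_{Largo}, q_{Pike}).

Mine Largo's profit: π = q_{Largo}(139 − 3q_{Largo} − 2q_{Pike}) − 32q_{Largo}.
∂π/∂q_{Largo} = 107 − 6q_{Largo} − 2q_{Pike} = 0 ⇒ q_{Largo} = 107/6 − (1/3)q_{Pike}.
Similarly q_{Pike} = 58/3 − (1/3)q_{Largo}.
Plugging q_{Pike} into Largo's best response: q_{Largo} = 107/6 − (1/3)(58/3 − (1/3)q_{Largo}) ⇒ (8/9)q_{Largo} = 205/18, so q_{Largo} = 12.8125.
Then q_{Pike} = 58/3 − (1/3)·12.8125 = 15.0625.

12.8125, 15.0625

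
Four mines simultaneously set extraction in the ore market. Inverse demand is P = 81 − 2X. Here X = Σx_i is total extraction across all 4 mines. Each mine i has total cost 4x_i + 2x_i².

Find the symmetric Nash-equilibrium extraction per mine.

5.5

A representative mine's profit is π_i = x_i(81 − 2X) − 4x_i − 2x_i², with X = x_i + Σ_{j≠i} x_j.
First-order condition: 77 − 8x_i − 2Σ_{j≠i} x_j = 0.
Imposing symmetry (x_j = x for all j) turns Σ_{j≠i} x_j into 3x, so 77 = 14x and x = 5.5.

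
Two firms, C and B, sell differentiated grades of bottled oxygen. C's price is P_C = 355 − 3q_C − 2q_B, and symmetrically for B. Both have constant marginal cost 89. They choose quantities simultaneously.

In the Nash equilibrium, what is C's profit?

3316.6875

Firm C's profit: π = q_C(355 − 3q_C − 2q_B) − 89q_C.
∂π/∂q_C = 266 − 6q_C − 2q_B = 0 ⇒ q_C = 133/3 − (1/3)q_B.
Setting q_C = q_B in the reaction function: q_C = 133/3 − (1/3)q_C, so q_C = (133/3) / (4/3) = 33.25.
P_C = 355 − 3·33.25 − 2·33.25 = 188.75.
Profit = (188.75 − 89)·33.25 = 3316.6875.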